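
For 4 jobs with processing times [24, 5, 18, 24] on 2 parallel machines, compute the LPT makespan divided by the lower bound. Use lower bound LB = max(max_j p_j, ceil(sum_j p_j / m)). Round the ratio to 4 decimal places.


LPT order: [24, 24, 18, 5]
Machine loads after assignment: [42, 29]
LPT makespan = 42
Lower bound = max(max_job, ceil(total/2)) = max(24, 36) = 36
Ratio = 42 / 36 = 1.1667

1.1667


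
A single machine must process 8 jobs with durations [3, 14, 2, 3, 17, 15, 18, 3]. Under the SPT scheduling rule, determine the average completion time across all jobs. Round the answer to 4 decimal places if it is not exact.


Sort jobs by processing time (SPT order): [2, 3, 3, 3, 14, 15, 17, 18]
Compute completion times sequentially:
  Job 1: processing = 2, completes at 2
  Job 2: processing = 3, completes at 5
  Job 3: processing = 3, completes at 8
  Job 4: processing = 3, completes at 11
  Job 5: processing = 14, completes at 25
  Job 6: processing = 15, completes at 40
  Job 7: processing = 17, completes at 57
  Job 8: processing = 18, completes at 75
Sum of completion times = 223
Average completion time = 223/8 = 27.875

27.875


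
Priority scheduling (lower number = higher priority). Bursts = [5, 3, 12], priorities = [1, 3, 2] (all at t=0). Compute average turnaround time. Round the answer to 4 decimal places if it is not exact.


Sort by priority (ascending = highest first):
Order: [(1, 5), (2, 12), (3, 3)]
Completion times:
  Priority 1, burst=5, C=5
  Priority 2, burst=12, C=17
  Priority 3, burst=3, C=20
Average turnaround = 42/3 = 14.0

14.0


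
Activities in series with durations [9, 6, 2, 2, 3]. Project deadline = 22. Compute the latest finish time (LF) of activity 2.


LF(activity 2) = deadline - sum of successor durations
Successors: activities 3 through 5 with durations [2, 2, 3]
Sum of successor durations = 7
LF = 22 - 7 = 15

15


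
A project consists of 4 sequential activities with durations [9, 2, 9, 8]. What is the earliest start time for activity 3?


Activity 3 starts after activities 1 through 2 complete.
Predecessor durations: [9, 2]
ES = 9 + 2 = 11

11


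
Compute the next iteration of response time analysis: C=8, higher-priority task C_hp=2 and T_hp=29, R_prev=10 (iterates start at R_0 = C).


R_next = C + ceil(R_prev / T_hp) * C_hp
ceil(10 / 29) = ceil(0.3448) = 1
Interference = 1 * 2 = 2
R_next = 8 + 2 = 10
R_next = R_prev, so the iteration has converged (response time = 10).

10


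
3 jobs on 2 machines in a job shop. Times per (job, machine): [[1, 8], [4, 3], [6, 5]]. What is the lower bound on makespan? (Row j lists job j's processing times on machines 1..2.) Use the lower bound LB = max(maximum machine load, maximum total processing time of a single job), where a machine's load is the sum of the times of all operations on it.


Machine loads:
  Machine 1: 1 + 4 + 6 = 11
  Machine 2: 8 + 3 + 5 = 16
Max machine load = 16
Job totals:
  Job 1: 9
  Job 2: 7
  Job 3: 11
Max job total = 11
Lower bound = max(16, 11) = 16

16


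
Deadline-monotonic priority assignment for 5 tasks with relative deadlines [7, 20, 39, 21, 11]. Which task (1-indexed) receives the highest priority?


Sort tasks by relative deadline (ascending):
  Task 1: deadline = 7
  Task 5: deadline = 11
  Task 2: deadline = 20
  Task 4: deadline = 21
  Task 3: deadline = 39
Priority order (highest first): [1, 5, 2, 4, 3]
Highest priority task = 1

1


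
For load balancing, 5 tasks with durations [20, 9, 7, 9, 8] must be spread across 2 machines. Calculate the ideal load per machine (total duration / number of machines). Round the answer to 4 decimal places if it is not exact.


Total processing time = 20 + 9 + 7 + 9 + 8 = 53
Number of machines = 2
Ideal balanced load = 53 / 2 = 26.5

26.5


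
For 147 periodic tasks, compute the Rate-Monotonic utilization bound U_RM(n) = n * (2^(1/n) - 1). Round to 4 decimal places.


Compute 2^(1/147) = 1.0047264214
Subtract 1: 1.0047264214 - 1 = 0.0047264214
Multiply by n: 147 * 0.0047264214 = 0.6947839458
Round to 4 dp: 0.6948

0.6948


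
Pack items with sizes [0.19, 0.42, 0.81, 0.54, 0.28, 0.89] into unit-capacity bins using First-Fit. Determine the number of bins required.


Place items sequentially using First-Fit:
  Item 0.19 -> new Bin 1
  Item 0.42 -> Bin 1 (now 0.61)
  Item 0.81 -> new Bin 2
  Item 0.54 -> new Bin 3
  Item 0.28 -> Bin 1 (now 0.89)
  Item 0.89 -> new Bin 4
Total bins used = 4

4


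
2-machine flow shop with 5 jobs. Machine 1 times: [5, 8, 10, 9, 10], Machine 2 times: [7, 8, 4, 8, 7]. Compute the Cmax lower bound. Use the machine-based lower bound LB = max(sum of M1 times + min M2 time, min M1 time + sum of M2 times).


LB1 = sum(M1 times) + min(M2 times) = 42 + 4 = 46
LB2 = min(M1 times) + sum(M2 times) = 5 + 34 = 39
Lower bound = max(LB1, LB2) = max(46, 39) = 46

46


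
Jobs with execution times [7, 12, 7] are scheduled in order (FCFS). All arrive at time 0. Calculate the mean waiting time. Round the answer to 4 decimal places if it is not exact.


FCFS order (as given): [7, 12, 7]
Waiting times:
  Job 1: wait = 0
  Job 2: wait = 7
  Job 3: wait = 19
Sum of waiting times = 26
Average waiting time = 26/3 = 8.6667

8.6667


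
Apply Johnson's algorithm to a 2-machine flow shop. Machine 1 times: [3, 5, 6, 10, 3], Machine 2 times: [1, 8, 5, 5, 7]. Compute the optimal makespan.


Apply Johnson's rule:
  Group 1 (a <= b): [(5, 3, 7), (2, 5, 8)]
  Group 2 (a > b): [(3, 6, 5), (4, 10, 5), (1, 3, 1)]
Optimal job order: [5, 2, 3, 4, 1]
Schedule:
  Job 5: M1 done at 3, M2 done at 10
  Job 2: M1 done at 8, M2 done at 18
  Job 3: M1 done at 14, M2 done at 23
  Job 4: M1 done at 24, M2 done at 29
  Job 1: M1 done at 27, M2 done at 30
Makespan = 30

30


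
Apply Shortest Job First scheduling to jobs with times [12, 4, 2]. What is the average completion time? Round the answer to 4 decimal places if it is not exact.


SJF order (ascending): [2, 4, 12]
Completion times:
  Job 1: burst=2, C=2
  Job 2: burst=4, C=6
  Job 3: burst=12, C=18
Average completion = 26/3 = 8.6667

8.6667


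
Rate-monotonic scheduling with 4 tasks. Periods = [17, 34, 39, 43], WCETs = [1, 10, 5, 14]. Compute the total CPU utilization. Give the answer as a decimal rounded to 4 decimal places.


Compute individual utilizations (exact fractions):
  Task 1: C/T = 1/17 (approx. 0.0588)
  Task 2: C/T = 10/34 = 5/17 (approx. 0.2941)
  Task 3: C/T = 5/39 (approx. 0.1282)
  Task 4: C/T = 14/43 (approx. 0.3256)
Total utilization U = 1/17 + 5/17 + 5/39 + 14/43 = 22999/28509
Rounded to 4 decimal places: U = 0.8067
RM (Liu & Layland) bound for 4 tasks = 0.756828; compare with U = 22999/28509 (approx. 0.806728)
bound < U <= 1, so the RM sufficient condition is not met (inconclusive; an exact test such as response-time analysis is needed).

0.8067


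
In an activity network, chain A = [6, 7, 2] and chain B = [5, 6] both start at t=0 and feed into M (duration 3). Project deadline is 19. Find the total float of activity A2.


Forward pass: ES(A2) = sum of predecessors on chain A = 6
EF = ES + duration = 6 + 7 = 13
Backward pass: LF(M) = deadline = 19; LS(M) = 19 - 3 = 16
LF(A2) = LS(M) - sum(successors on chain A) = 16 - 2 = 14
LS = LF - duration = 14 - 7 = 7
Total float = LS - ES = 7 - 6 = 1

1


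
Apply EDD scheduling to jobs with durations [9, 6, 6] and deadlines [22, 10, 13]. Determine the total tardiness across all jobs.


Sort by due date (EDD order): [(6, 10), (6, 13), (9, 22)]
Compute completion times and tardiness:
  Job 1: p=6, d=10, C=6, tardiness=max(0,6-10)=0
  Job 2: p=6, d=13, C=12, tardiness=max(0,12-13)=0
  Job 3: p=9, d=22, C=21, tardiness=max(0,21-22)=0
Total tardiness = 0

0


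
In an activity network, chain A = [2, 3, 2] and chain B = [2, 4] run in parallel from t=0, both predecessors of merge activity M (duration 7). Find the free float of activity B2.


ES(B2) = sum of predecessors on chain B = 2
EF(B2) = ES + duration = 2 + 4 = 6
Successor of B2 is M. ES(M) = max(sum(A), sum(B)) = max(7, 6) = 7
Free float = ES(successor) - EF(current) = 7 - 6 = 1

1


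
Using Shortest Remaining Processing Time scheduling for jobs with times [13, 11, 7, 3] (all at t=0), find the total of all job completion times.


Since all jobs arrive at t=0, SRPT equals SPT ordering.
SPT order: [3, 7, 11, 13]
Completion times:
  Job 1: p=3, C=3
  Job 2: p=7, C=10
  Job 3: p=11, C=21
  Job 4: p=13, C=34
Total completion time = 3 + 10 + 21 + 34 = 68

68


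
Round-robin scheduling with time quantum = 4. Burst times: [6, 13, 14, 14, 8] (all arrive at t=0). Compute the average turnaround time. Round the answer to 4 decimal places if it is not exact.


Time quantum = 4
Execution trace:
  J1 runs 4 units, time = 4
  J2 runs 4 units, time = 8
  J3 runs 4 units, time = 12
  J4 runs 4 units, time = 16
  J5 runs 4 units, time = 20
  J1 runs 2 units, time = 22
  J2 runs 4 units, time = 26
  J3 runs 4 units, time = 30
  J4 runs 4 units, time = 34
  J5 runs 4 units, time = 38
  J2 runs 4 units, time = 42
  J3 runs 4 units, time = 46
  J4 runs 4 units, time = 50
  J2 runs 1 units, time = 51
  J3 runs 2 units, time = 53
  J4 runs 2 units, time = 55
Finish times: [22, 51, 53, 55, 38]
Average turnaround = 219/5 = 43.8

43.8


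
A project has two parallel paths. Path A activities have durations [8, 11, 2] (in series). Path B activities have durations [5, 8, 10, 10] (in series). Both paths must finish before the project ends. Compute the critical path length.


Path A total = 8 + 11 + 2 = 21
Path B total = 5 + 8 + 10 + 10 = 33
Critical path = longest path = max(21, 33) = 33

33


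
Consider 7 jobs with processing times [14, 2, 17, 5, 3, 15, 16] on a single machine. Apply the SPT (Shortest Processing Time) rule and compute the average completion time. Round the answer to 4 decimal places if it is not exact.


Sort jobs by processing time (SPT order): [2, 3, 5, 14, 15, 16, 17]
Compute completion times sequentially:
  Job 1: processing = 2, completes at 2
  Job 2: processing = 3, completes at 5
  Job 3: processing = 5, completes at 10
  Job 4: processing = 14, completes at 24
  Job 5: processing = 15, completes at 39
  Job 6: processing = 16, completes at 55
  Job 7: processing = 17, completes at 72
Sum of completion times = 207
Average completion time = 207/7 = 29.5714

29.5714


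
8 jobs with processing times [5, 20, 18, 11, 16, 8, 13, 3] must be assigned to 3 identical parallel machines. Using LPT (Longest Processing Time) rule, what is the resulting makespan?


Sort jobs in decreasing order (LPT): [20, 18, 16, 13, 11, 8, 5, 3]
Assign each job to the least loaded machine:
  Machine 1: jobs [20, 8, 5], load = 33
  Machine 2: jobs [18, 11, 3], load = 32
  Machine 3: jobs [16, 13], load = 29
Makespan = max load = 33

33


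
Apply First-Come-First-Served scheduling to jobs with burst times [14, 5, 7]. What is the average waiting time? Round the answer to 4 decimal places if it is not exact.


FCFS order (as given): [14, 5, 7]
Waiting times:
  Job 1: wait = 0
  Job 2: wait = 14
  Job 3: wait = 19
Sum of waiting times = 33
Average waiting time = 33/3 = 11.0

11.0


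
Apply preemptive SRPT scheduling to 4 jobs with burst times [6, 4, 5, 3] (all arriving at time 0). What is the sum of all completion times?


Since all jobs arrive at t=0, SRPT equals SPT ordering.
SPT order: [3, 4, 5, 6]
Completion times:
  Job 1: p=3, C=3
  Job 2: p=4, C=7
  Job 3: p=5, C=12
  Job 4: p=6, C=18
Total completion time = 3 + 7 + 12 + 18 = 40

40


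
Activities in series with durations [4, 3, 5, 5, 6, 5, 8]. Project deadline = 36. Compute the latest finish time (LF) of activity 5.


LF(activity 5) = deadline - sum of successor durations
Successors: activities 6 through 7 with durations [5, 8]
Sum of successor durations = 13
LF = 36 - 13 = 23

23


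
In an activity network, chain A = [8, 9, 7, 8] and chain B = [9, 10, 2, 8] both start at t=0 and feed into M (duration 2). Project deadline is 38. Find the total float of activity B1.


Forward pass: ES(B1) = sum of predecessors on chain B = 0
EF = ES + duration = 0 + 9 = 9
Backward pass: LF(M) = deadline = 38; LS(M) = 38 - 2 = 36
LF(B1) = LS(M) - sum(successors on chain B) = 36 - 20 = 16
LS = LF - duration = 16 - 9 = 7
Total float = LS - ES = 7 - 0 = 7

7


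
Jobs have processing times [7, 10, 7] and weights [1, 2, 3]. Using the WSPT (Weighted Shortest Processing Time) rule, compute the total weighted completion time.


Compute p/w ratios and sort ascending (WSPT): [(7, 3), (10, 2), (7, 1)]
Compute weighted completion times:
  Job (p=7,w=3): C=7, w*C=3*7=21
  Job (p=10,w=2): C=17, w*C=2*17=34
  Job (p=7,w=1): C=24, w*C=1*24=24
Total weighted completion time = 79

79


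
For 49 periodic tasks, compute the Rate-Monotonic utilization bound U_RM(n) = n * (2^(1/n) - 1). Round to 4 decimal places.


Compute 2^(1/49) = 1.0142463870
Subtract 1: 1.0142463870 - 1 = 0.0142463870
Multiply by n: 49 * 0.0142463870 = 0.6980729630
Round to 4 dp: 0.6981

0.6981


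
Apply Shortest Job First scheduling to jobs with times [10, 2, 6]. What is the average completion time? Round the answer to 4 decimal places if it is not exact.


SJF order (ascending): [2, 6, 10]
Completion times:
  Job 1: burst=2, C=2
  Job 2: burst=6, C=8
  Job 3: burst=10, C=18
Average completion = 28/3 = 9.3333

9.3333


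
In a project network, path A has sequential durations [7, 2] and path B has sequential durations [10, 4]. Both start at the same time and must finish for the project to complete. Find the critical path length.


Path A total = 7 + 2 = 9
Path B total = 10 + 4 = 14
Critical path = longest path = max(9, 14) = 14

14


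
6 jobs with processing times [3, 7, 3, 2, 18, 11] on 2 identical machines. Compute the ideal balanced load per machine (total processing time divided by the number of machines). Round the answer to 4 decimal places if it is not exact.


Total processing time = 3 + 7 + 3 + 2 + 18 + 11 = 44
Number of machines = 2
Ideal balanced load = 44 / 2 = 22.0

22.0


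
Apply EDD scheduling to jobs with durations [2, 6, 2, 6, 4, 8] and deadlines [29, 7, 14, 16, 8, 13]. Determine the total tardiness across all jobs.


Sort by due date (EDD order): [(6, 7), (4, 8), (8, 13), (2, 14), (6, 16), (2, 29)]
Compute completion times and tardiness:
  Job 1: p=6, d=7, C=6, tardiness=max(0,6-7)=0
  Job 2: p=4, d=8, C=10, tardiness=max(0,10-8)=2
  Job 3: p=8, d=13, C=18, tardiness=max(0,18-13)=5
  Job 4: p=2, d=14, C=20, tardiness=max(0,20-14)=6
  Job 5: p=6, d=16, C=26, tardiness=max(0,26-16)=10
  Job 6: p=2, d=29, C=28, tardiness=max(0,28-29)=0
Total tardiness = 23

23


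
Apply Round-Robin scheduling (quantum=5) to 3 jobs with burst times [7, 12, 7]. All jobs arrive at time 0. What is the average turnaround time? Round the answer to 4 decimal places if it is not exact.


Time quantum = 5
Execution trace:
  J1 runs 5 units, time = 5
  J2 runs 5 units, time = 10
  J3 runs 5 units, time = 15
  J1 runs 2 units, time = 17
  J2 runs 5 units, time = 22
  J3 runs 2 units, time = 24
  J2 runs 2 units, time = 26
Finish times: [17, 26, 24]
Average turnaround = 67/3 = 22.3333

22.3333


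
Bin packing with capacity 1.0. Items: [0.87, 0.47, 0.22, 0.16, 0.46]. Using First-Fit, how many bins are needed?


Place items sequentially using First-Fit:
  Item 0.87 -> new Bin 1
  Item 0.47 -> new Bin 2
  Item 0.22 -> Bin 2 (now 0.69)
  Item 0.16 -> Bin 2 (now 0.85)
  Item 0.46 -> new Bin 3
Total bins used = 3

3


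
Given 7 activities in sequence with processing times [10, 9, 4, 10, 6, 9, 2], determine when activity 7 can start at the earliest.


Activity 7 starts after activities 1 through 6 complete.
Predecessor durations: [10, 9, 4, 10, 6, 9]
ES = 10 + 9 + 4 + 10 + 6 + 9 = 48

48


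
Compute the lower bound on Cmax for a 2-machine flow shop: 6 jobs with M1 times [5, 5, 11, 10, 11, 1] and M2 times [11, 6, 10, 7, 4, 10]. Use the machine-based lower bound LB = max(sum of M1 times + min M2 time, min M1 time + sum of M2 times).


LB1 = sum(M1 times) + min(M2 times) = 43 + 4 = 47
LB2 = min(M1 times) + sum(M2 times) = 1 + 48 = 49
Lower bound = max(LB1, LB2) = max(47, 49) = 49

49


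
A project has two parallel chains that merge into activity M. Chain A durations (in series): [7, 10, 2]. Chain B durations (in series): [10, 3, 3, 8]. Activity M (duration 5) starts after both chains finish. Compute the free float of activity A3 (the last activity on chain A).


ES(A3) = sum of predecessors on chain A = 17
EF(A3) = ES + duration = 17 + 2 = 19
Successor of A3 is M. ES(M) = max(sum(A), sum(B)) = max(19, 24) = 24
Free float = ES(successor) - EF(current) = 24 - 19 = 5

5


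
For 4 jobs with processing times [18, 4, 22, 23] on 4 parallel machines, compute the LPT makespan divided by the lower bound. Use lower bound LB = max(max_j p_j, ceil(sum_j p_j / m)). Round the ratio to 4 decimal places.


LPT order: [23, 22, 18, 4]
Machine loads after assignment: [23, 22, 18, 4]
LPT makespan = 23
Lower bound = max(max_job, ceil(total/4)) = max(23, 17) = 23
Ratio = 23 / 23 = 1.0

1.0


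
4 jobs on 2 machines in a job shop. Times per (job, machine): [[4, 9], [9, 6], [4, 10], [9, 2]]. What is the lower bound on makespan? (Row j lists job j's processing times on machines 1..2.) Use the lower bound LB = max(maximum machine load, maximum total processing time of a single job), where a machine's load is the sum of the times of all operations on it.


Machine loads:
  Machine 1: 4 + 9 + 4 + 9 = 26
  Machine 2: 9 + 6 + 10 + 2 = 27
Max machine load = 27
Job totals:
  Job 1: 13
  Job 2: 15
  Job 3: 14
  Job 4: 11
Max job total = 15
Lower bound = max(27, 15) = 27

27


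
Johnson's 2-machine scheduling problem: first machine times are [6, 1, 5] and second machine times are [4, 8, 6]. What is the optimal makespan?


Apply Johnson's rule:
  Group 1 (a <= b): [(2, 1, 8), (3, 5, 6)]
  Group 2 (a > b): [(1, 6, 4)]
Optimal job order: [2, 3, 1]
Schedule:
  Job 2: M1 done at 1, M2 done at 9
  Job 3: M1 done at 6, M2 done at 15
  Job 1: M1 done at 12, M2 done at 19
Makespan = 19

19


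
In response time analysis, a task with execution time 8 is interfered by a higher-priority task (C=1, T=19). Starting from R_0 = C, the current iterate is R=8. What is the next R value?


R_next = C + ceil(R_prev / T_hp) * C_hp
ceil(8 / 19) = ceil(0.4211) = 1
Interference = 1 * 1 = 1
R_next = 8 + 1 = 9

9


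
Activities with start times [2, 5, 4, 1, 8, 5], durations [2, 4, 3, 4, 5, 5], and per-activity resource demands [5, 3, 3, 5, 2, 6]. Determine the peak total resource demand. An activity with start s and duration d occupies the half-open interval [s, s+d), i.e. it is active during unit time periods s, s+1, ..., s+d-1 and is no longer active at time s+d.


Each activity i is active on [start_i, start_i + duration_i).
Compute total resource usage per time slot:
  t=0: active resources = [], total = 0
  t=1: active resources = [5], total = 5
  t=2: active resources = [5, 5], total = 10
  t=3: active resources = [5, 5], total = 10
  t=4: active resources = [3, 5], total = 8
  t=5: active resources = [3, 3, 6], total = 12
  t=6: active resources = [3, 3, 6], total = 12
  t=7: active resources = [3, 6], total = 9
  t=8: active resources = [3, 2, 6], total = 11
  t=9: active resources = [2, 6], total = 8
  t=10: active resources = [2], total = 2
  t=11: active resources = [2], total = 2
  t=12: active resources = [2], total = 2
Peak resource demand = 12

12


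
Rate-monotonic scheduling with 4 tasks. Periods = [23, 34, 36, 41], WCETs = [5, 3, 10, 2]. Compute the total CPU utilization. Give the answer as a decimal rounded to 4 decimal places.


Compute individual utilizations (exact fractions):
  Task 1: C/T = 5/23 (approx. 0.2174)
  Task 2: C/T = 3/34 (approx. 0.0882)
  Task 3: C/T = 10/36 = 5/18 (approx. 0.2778)
  Task 4: C/T = 2/41 (approx. 0.0488)
Total utilization U = 5/23 + 3/34 + 5/18 + 2/41 = 91211/144279
Rounded to 4 decimal places: U = 0.6322
RM (Liu & Layland) bound for 4 tasks = 0.756828; compare with U = 91211/144279 (approx. 0.632185)
U <= bound, so schedulable by RM sufficient condition.

0.6322


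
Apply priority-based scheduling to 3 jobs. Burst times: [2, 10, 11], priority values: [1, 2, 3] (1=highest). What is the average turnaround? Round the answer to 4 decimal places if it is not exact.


Sort by priority (ascending = highest first):
Order: [(1, 2), (2, 10), (3, 11)]
Completion times:
  Priority 1, burst=2, C=2
  Priority 2, burst=10, C=12
  Priority 3, burst=11, C=23
Average turnaround = 37/3 = 12.3333

12.3333


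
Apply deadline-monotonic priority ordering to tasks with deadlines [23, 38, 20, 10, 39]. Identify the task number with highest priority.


Sort tasks by relative deadline (ascending):
  Task 4: deadline = 10
  Task 3: deadline = 20
  Task 1: deadline = 23
  Task 2: deadline = 38
  Task 5: deadline = 39
Priority order (highest first): [4, 3, 1, 2, 5]
Highest priority task = 4

4


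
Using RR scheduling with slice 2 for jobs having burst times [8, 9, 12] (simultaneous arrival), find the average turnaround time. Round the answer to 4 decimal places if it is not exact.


Time quantum = 2
Execution trace:
  J1 runs 2 units, time = 2
  J2 runs 2 units, time = 4
  J3 runs 2 units, time = 6
  J1 runs 2 units, time = 8
  J2 runs 2 units, time = 10
  J3 runs 2 units, time = 12
  J1 runs 2 units, time = 14
  J2 runs 2 units, time = 16
  J3 runs 2 units, time = 18
  J1 runs 2 units, time = 20
  J2 runs 2 units, time = 22
  J3 runs 2 units, time = 24
  J2 runs 1 units, time = 25
  J3 runs 2 units, time = 27
  J3 runs 2 units, time = 29
Finish times: [20, 25, 29]
Average turnaround = 74/3 = 24.6667

24.6667


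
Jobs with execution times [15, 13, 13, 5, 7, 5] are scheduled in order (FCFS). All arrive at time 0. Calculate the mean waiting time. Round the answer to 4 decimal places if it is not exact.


FCFS order (as given): [15, 13, 13, 5, 7, 5]
Waiting times:
  Job 1: wait = 0
  Job 2: wait = 15
  Job 3: wait = 28
  Job 4: wait = 41
  Job 5: wait = 46
  Job 6: wait = 53
Sum of waiting times = 183
Average waiting time = 183/6 = 30.5

30.5


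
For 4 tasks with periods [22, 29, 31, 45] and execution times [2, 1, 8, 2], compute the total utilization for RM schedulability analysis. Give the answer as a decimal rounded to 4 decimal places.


Compute individual utilizations (exact fractions):
  Task 1: C/T = 2/22 = 1/11 (approx. 0.0909)
  Task 2: C/T = 1/29 (approx. 0.0345)
  Task 3: C/T = 8/31 (approx. 0.2581)
  Task 4: C/T = 2/45 (approx. 0.0444)
Total utilization U = 1/11 + 1/29 + 8/31 + 2/45 = 190418/445005
Rounded to 4 decimal places: U = 0.4279
RM (Liu & Layland) bound for 4 tasks = 0.756828; compare with U = 190418/445005 (approx. 0.427901)
U <= bound, so schedulable by RM sufficient condition.

0.4279


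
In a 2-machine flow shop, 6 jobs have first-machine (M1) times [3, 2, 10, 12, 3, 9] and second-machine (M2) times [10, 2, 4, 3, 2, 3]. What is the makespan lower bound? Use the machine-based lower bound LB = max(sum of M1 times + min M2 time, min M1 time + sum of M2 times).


LB1 = sum(M1 times) + min(M2 times) = 39 + 2 = 41
LB2 = min(M1 times) + sum(M2 times) = 2 + 24 = 26
Lower bound = max(LB1, LB2) = max(41, 26) = 41

41


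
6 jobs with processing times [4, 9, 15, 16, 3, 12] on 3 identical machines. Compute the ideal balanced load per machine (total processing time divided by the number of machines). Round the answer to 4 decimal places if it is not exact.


Total processing time = 4 + 9 + 15 + 16 + 3 + 12 = 59
Number of machines = 3
Ideal balanced load = 59 / 3 = 19.6667

19.6667


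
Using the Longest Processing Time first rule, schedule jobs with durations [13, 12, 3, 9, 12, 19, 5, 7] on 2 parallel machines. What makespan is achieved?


Sort jobs in decreasing order (LPT): [19, 13, 12, 12, 9, 7, 5, 3]
Assign each job to the least loaded machine:
  Machine 1: jobs [19, 12, 7, 3], load = 41
  Machine 2: jobs [13, 12, 9, 5], load = 39
Makespan = max load = 41

41


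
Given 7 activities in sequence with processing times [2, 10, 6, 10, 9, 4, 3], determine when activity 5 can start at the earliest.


Activity 5 starts after activities 1 through 4 complete.
Predecessor durations: [2, 10, 6, 10]
ES = 2 + 10 + 6 + 10 = 28

28


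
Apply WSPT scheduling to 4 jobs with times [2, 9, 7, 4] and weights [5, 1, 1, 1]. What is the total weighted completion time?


Compute p/w ratios and sort ascending (WSPT): [(2, 5), (4, 1), (7, 1), (9, 1)]
Compute weighted completion times:
  Job (p=2,w=5): C=2, w*C=5*2=10
  Job (p=4,w=1): C=6, w*C=1*6=6
  Job (p=7,w=1): C=13, w*C=1*13=13
  Job (p=9,w=1): C=22, w*C=1*22=22
Total weighted completion time = 51

51


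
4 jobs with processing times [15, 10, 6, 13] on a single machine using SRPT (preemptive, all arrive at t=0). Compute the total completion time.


Since all jobs arrive at t=0, SRPT equals SPT ordering.
SPT order: [6, 10, 13, 15]
Completion times:
  Job 1: p=6, C=6
  Job 2: p=10, C=16
  Job 3: p=13, C=29
  Job 4: p=15, C=44
Total completion time = 6 + 16 + 29 + 44 = 95

95


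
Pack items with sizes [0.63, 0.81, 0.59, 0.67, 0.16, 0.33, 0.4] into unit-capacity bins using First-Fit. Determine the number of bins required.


Place items sequentially using First-Fit:
  Item 0.63 -> new Bin 1
  Item 0.81 -> new Bin 2
  Item 0.59 -> new Bin 3
  Item 0.67 -> new Bin 4
  Item 0.16 -> Bin 1 (now 0.79)
  Item 0.33 -> Bin 3 (now 0.92)
  Item 0.4 -> new Bin 5
Total bins used = 5

5


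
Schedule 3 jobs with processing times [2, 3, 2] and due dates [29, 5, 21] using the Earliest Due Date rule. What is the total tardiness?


Sort by due date (EDD order): [(3, 5), (2, 21), (2, 29)]
Compute completion times and tardiness:
  Job 1: p=3, d=5, C=3, tardiness=max(0,3-5)=0
  Job 2: p=2, d=21, C=5, tardiness=max(0,5-21)=0
  Job 3: p=2, d=29, C=7, tardiness=max(0,7-29)=0
Total tardiness = 0

0


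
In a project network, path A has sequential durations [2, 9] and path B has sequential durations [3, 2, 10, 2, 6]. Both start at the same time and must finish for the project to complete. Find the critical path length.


Path A total = 2 + 9 = 11
Path B total = 3 + 2 + 10 + 2 + 6 = 23
Critical path = longest path = max(11, 23) = 23

23


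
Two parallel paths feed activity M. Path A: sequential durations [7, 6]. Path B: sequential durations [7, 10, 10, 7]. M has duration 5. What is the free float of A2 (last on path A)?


ES(A2) = sum of predecessors on chain A = 7
EF(A2) = ES + duration = 7 + 6 = 13
Successor of A2 is M. ES(M) = max(sum(A), sum(B)) = max(13, 34) = 34
Free float = ES(successor) - EF(current) = 34 - 13 = 21

21


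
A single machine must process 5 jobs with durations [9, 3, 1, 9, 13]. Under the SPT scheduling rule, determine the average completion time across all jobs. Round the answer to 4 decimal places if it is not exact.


Sort jobs by processing time (SPT order): [1, 3, 9, 9, 13]
Compute completion times sequentially:
  Job 1: processing = 1, completes at 1
  Job 2: processing = 3, completes at 4
  Job 3: processing = 9, completes at 13
  Job 4: processing = 9, completes at 22
  Job 5: processing = 13, completes at 35
Sum of completion times = 75
Average completion time = 75/5 = 15.0

15.0


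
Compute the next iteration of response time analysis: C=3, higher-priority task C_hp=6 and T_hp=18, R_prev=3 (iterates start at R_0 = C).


R_next = C + ceil(R_prev / T_hp) * C_hp
ceil(3 / 18) = ceil(0.1667) = 1
Interference = 1 * 6 = 6
R_next = 3 + 6 = 9

9


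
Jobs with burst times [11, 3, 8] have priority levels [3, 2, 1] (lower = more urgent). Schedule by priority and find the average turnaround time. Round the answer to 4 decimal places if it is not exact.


Sort by priority (ascending = highest first):
Order: [(1, 8), (2, 3), (3, 11)]
Completion times:
  Priority 1, burst=8, C=8
  Priority 2, burst=3, C=11
  Priority 3, burst=11, C=22
Average turnaround = 41/3 = 13.6667

13.6667


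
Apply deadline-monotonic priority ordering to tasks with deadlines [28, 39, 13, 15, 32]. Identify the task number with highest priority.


Sort tasks by relative deadline (ascending):
  Task 3: deadline = 13
  Task 4: deadline = 15
  Task 1: deadline = 28
  Task 5: deadline = 32
  Task 2: deadline = 39
Priority order (highest first): [3, 4, 1, 5, 2]
Highest priority task = 3

3


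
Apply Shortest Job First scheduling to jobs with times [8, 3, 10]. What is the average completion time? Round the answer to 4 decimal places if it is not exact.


SJF order (ascending): [3, 8, 10]
Completion times:
  Job 1: burst=3, C=3
  Job 2: burst=8, C=11
  Job 3: burst=10, C=21
Average completion = 35/3 = 11.6667

11.6667


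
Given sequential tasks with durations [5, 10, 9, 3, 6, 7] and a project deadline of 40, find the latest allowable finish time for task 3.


LF(activity 3) = deadline - sum of successor durations
Successors: activities 4 through 6 with durations [3, 6, 7]
Sum of successor durations = 16
LF = 40 - 16 = 24

24


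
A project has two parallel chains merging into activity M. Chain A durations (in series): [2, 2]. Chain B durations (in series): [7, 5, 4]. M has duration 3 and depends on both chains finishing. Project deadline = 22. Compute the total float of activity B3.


Forward pass: ES(B3) = sum of predecessors on chain B = 12
EF = ES + duration = 12 + 4 = 16
Backward pass: LF(M) = deadline = 22; LS(M) = 22 - 3 = 19
LF(B3) = LS(M) - sum(successors on chain B) = 19 - 0 = 19
LS = LF - duration = 19 - 4 = 15
Total float = LS - ES = 15 - 12 = 3

3


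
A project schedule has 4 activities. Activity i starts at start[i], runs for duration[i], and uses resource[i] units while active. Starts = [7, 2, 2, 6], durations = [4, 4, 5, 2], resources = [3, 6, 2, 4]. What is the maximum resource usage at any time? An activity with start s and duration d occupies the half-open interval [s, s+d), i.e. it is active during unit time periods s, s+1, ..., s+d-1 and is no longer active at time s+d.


Each activity i is active on [start_i, start_i + duration_i).
Compute total resource usage per time slot:
  t=0: active resources = [], total = 0
  t=1: active resources = [], total = 0
  t=2: active resources = [6, 2], total = 8
  t=3: active resources = [6, 2], total = 8
  t=4: active resources = [6, 2], total = 8
  t=5: active resources = [6, 2], total = 8
  t=6: active resources = [2, 4], total = 6
  t=7: active resources = [3, 4], total = 7
  t=8: active resources = [3], total = 3
  t=9: active resources = [3], total = 3
  t=10: active resources = [3], total = 3
Peak resource demand = 8

8


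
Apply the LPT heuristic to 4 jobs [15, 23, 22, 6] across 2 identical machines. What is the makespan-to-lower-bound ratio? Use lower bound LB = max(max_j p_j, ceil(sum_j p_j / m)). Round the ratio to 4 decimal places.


LPT order: [23, 22, 15, 6]
Machine loads after assignment: [29, 37]
LPT makespan = 37
Lower bound = max(max_job, ceil(total/2)) = max(23, 33) = 33
Ratio = 37 / 33 = 1.1212

1.1212


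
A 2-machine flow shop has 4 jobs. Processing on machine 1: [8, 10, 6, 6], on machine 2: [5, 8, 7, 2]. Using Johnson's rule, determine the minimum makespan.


Apply Johnson's rule:
  Group 1 (a <= b): [(3, 6, 7)]
  Group 2 (a > b): [(2, 10, 8), (1, 8, 5), (4, 6, 2)]
Optimal job order: [3, 2, 1, 4]
Schedule:
  Job 3: M1 done at 6, M2 done at 13
  Job 2: M1 done at 16, M2 done at 24
  Job 1: M1 done at 24, M2 done at 29
  Job 4: M1 done at 30, M2 done at 32
Makespan = 32

32


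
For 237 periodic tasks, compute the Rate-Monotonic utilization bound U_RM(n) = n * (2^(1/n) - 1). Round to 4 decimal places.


Compute 2^(1/237) = 1.0029289527
Subtract 1: 1.0029289527 - 1 = 0.0029289527
Multiply by n: 237 * 0.0029289527 = 0.6941617899
Round to 4 dp: 0.6942

0.6942


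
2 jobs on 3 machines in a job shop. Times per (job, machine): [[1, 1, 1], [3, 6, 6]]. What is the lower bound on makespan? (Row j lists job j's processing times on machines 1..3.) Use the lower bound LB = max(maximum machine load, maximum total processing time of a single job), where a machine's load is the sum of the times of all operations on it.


Machine loads:
  Machine 1: 1 + 3 = 4
  Machine 2: 1 + 6 = 7
  Machine 3: 1 + 6 = 7
Max machine load = 7
Job totals:
  Job 1: 3
  Job 2: 15
Max job total = 15
Lower bound = max(7, 15) = 15

15


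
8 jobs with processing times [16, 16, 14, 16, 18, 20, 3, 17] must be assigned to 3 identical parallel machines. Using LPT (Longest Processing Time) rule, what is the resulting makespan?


Sort jobs in decreasing order (LPT): [20, 18, 17, 16, 16, 16, 14, 3]
Assign each job to the least loaded machine:
  Machine 1: jobs [20, 16], load = 36
  Machine 2: jobs [18, 16, 3], load = 37
  Machine 3: jobs [17, 16, 14], load = 47
Makespan = max load = 47

47


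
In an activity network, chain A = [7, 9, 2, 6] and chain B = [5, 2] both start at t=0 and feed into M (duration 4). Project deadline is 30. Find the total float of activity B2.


Forward pass: ES(B2) = sum of predecessors on chain B = 5
EF = ES + duration = 5 + 2 = 7
Backward pass: LF(M) = deadline = 30; LS(M) = 30 - 4 = 26
LF(B2) = LS(M) - sum(successors on chain B) = 26 - 0 = 26
LS = LF - duration = 26 - 2 = 24
Total float = LS - ES = 24 - 5 = 19

19


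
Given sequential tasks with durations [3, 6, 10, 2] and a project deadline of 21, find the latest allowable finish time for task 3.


LF(activity 3) = deadline - sum of successor durations
Successors: activities 4 through 4 with durations [2]
Sum of successor durations = 2
LF = 21 - 2 = 19

19


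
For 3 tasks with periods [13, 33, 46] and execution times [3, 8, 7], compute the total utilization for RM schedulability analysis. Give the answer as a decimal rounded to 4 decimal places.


Compute individual utilizations (exact fractions):
  Task 1: C/T = 3/13 (approx. 0.2308)
  Task 2: C/T = 8/33 (approx. 0.2424)
  Task 3: C/T = 7/46 (approx. 0.1522)
Total utilization U = 3/13 + 8/33 + 7/46 = 12341/19734
Rounded to 4 decimal places: U = 0.6254
RM (Liu & Layland) bound for 3 tasks = 0.779763; compare with U = 12341/19734 (approx. 0.625367)
U <= bound, so schedulable by RM sufficient condition.

0.6254


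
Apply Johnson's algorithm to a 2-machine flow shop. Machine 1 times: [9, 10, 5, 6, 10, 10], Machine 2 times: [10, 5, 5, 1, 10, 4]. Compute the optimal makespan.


Apply Johnson's rule:
  Group 1 (a <= b): [(3, 5, 5), (1, 9, 10), (5, 10, 10)]
  Group 2 (a > b): [(2, 10, 5), (6, 10, 4), (4, 6, 1)]
Optimal job order: [3, 1, 5, 2, 6, 4]
Schedule:
  Job 3: M1 done at 5, M2 done at 10
  Job 1: M1 done at 14, M2 done at 24
  Job 5: M1 done at 24, M2 done at 34
  Job 2: M1 done at 34, M2 done at 39
  Job 6: M1 done at 44, M2 done at 48
  Job 4: M1 done at 50, M2 done at 51
Makespan = 51

51


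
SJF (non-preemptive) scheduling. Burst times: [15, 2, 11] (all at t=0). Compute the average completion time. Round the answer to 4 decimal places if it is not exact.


SJF order (ascending): [2, 11, 15]
Completion times:
  Job 1: burst=2, C=2
  Job 2: burst=11, C=13
  Job 3: burst=15, C=28
Average completion = 43/3 = 14.3333

14.3333


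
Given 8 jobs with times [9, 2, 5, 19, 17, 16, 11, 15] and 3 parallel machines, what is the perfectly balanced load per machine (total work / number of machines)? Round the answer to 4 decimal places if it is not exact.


Total processing time = 9 + 2 + 5 + 19 + 17 + 16 + 11 + 15 = 94
Number of machines = 3
Ideal balanced load = 94 / 3 = 31.3333

31.3333


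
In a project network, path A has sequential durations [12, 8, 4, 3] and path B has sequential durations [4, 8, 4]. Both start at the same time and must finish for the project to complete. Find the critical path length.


Path A total = 12 + 8 + 4 + 3 = 27
Path B total = 4 + 8 + 4 = 16
Critical path = longest path = max(27, 16) = 27

27


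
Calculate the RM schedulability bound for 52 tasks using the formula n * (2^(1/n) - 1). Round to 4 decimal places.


Compute 2^(1/52) = 1.0134189907
Subtract 1: 1.0134189907 - 1 = 0.0134189907
Multiply by n: 52 * 0.0134189907 = 0.6977875164
Round to 4 dp: 0.6978

0.6978


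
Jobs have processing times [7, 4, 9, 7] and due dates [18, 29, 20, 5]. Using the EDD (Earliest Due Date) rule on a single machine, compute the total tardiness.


Sort by due date (EDD order): [(7, 5), (7, 18), (9, 20), (4, 29)]
Compute completion times and tardiness:
  Job 1: p=7, d=5, C=7, tardiness=max(0,7-5)=2
  Job 2: p=7, d=18, C=14, tardiness=max(0,14-18)=0
  Job 3: p=9, d=20, C=23, tardiness=max(0,23-20)=3
  Job 4: p=4, d=29, C=27, tardiness=max(0,27-29)=0
Total tardiness = 5

5


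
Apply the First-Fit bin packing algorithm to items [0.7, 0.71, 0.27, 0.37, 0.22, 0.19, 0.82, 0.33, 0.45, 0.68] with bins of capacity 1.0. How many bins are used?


Place items sequentially using First-Fit:
  Item 0.7 -> new Bin 1
  Item 0.71 -> new Bin 2
  Item 0.27 -> Bin 1 (now 0.97)
  Item 0.37 -> new Bin 3
  Item 0.22 -> Bin 2 (now 0.93)
  Item 0.19 -> Bin 3 (now 0.56)
  Item 0.82 -> new Bin 4
  Item 0.33 -> Bin 3 (now 0.89)
  Item 0.45 -> new Bin 5
  Item 0.68 -> new Bin 6
Total bins used = 6

6


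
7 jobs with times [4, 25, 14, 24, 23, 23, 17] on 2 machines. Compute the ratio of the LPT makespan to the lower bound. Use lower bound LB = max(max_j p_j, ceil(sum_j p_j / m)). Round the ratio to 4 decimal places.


LPT order: [25, 24, 23, 23, 17, 14, 4]
Machine loads after assignment: [66, 64]
LPT makespan = 66
Lower bound = max(max_job, ceil(total/2)) = max(25, 65) = 65
Ratio = 66 / 65 = 1.0154

1.0154


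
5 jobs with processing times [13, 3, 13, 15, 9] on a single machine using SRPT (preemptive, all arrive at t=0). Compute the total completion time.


Since all jobs arrive at t=0, SRPT equals SPT ordering.
SPT order: [3, 9, 13, 13, 15]
Completion times:
  Job 1: p=3, C=3
  Job 2: p=9, C=12
  Job 3: p=13, C=25
  Job 4: p=13, C=38
  Job 5: p=15, C=53
Total completion time = 3 + 12 + 25 + 38 + 53 = 131

131


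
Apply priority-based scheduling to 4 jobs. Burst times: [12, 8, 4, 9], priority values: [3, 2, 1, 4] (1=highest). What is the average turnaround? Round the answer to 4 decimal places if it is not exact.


Sort by priority (ascending = highest first):
Order: [(1, 4), (2, 8), (3, 12), (4, 9)]
Completion times:
  Priority 1, burst=4, C=4
  Priority 2, burst=8, C=12
  Priority 3, burst=12, C=24
  Priority 4, burst=9, C=33
Average turnaround = 73/4 = 18.25

18.25


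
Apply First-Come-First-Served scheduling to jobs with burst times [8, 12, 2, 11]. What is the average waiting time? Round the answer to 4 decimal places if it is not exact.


FCFS order (as given): [8, 12, 2, 11]
Waiting times:
  Job 1: wait = 0
  Job 2: wait = 8
  Job 3: wait = 20
  Job 4: wait = 22
Sum of waiting times = 50
Average waiting time = 50/4 = 12.5

12.5


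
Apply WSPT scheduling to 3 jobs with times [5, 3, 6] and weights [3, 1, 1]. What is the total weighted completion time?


Compute p/w ratios and sort ascending (WSPT): [(5, 3), (3, 1), (6, 1)]
Compute weighted completion times:
  Job (p=5,w=3): C=5, w*C=3*5=15
  Job (p=3,w=1): C=8, w*C=1*8=8
  Job (p=6,w=1): C=14, w*C=1*14=14
Total weighted completion time = 37

37


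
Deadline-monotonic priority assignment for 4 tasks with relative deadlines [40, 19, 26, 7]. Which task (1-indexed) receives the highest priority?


Sort tasks by relative deadline (ascending):
  Task 4: deadline = 7
  Task 2: deadline = 19
  Task 3: deadline = 26
  Task 1: deadline = 40
Priority order (highest first): [4, 2, 3, 1]
Highest priority task = 4

4


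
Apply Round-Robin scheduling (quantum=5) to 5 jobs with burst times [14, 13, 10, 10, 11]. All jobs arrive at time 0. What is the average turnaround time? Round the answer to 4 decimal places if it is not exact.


Time quantum = 5
Execution trace:
  J1 runs 5 units, time = 5
  J2 runs 5 units, time = 10
  J3 runs 5 units, time = 15
  J4 runs 5 units, time = 20
  J5 runs 5 units, time = 25
  J1 runs 5 units, time = 30
  J2 runs 5 units, time = 35
  J3 runs 5 units, time = 40
  J4 runs 5 units, time = 45
  J5 runs 5 units, time = 50
  J1 runs 4 units, time = 54
  J2 runs 3 units, time = 57
  J5 runs 1 units, time = 58
Finish times: [54, 57, 40, 45, 58]
Average turnaround = 254/5 = 50.8

50.8
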